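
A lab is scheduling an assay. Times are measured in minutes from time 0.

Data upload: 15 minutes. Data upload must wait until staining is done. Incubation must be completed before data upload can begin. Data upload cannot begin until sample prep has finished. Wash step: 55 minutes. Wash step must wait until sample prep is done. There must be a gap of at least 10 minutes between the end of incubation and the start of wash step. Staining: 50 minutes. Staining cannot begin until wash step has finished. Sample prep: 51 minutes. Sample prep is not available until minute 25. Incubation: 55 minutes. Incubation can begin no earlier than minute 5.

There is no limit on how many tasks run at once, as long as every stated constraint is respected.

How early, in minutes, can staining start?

131

After its own release at minute 5, incubation can start at minute 5 and finishes at minute 60.
Sample prep cannot begin until its own release at minute 25. It runs from minute 25 to 25 + 51 = minute 76.
For wash step: sample prep (finishes minute 76); incubation (finishes minute 60, plus 10-minute gap → minute 70). Taking the maximum gives a start of minute 76, and it finishes at 76 + 55 = minute 131.
Staining waits on wash step (finishes minute 131), so the earliest it can start is minute 131.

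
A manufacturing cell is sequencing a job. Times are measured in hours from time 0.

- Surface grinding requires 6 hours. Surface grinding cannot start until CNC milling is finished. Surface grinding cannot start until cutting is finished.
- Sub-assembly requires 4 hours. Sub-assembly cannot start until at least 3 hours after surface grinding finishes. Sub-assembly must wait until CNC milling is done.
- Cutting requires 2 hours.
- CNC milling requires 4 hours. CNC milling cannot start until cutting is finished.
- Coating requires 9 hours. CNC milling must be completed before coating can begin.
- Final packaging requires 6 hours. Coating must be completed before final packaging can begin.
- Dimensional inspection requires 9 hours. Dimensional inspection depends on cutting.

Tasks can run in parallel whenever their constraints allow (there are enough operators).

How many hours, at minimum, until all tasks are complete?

Nothing blocks cutting, so it runs from hour 0 to hour 2.
Dimensional inspection cannot begin until cutting (finishes hour 2). It runs from hour 2 to 2 + 9 = hour 11.
CNC milling waits on cutting (finishes hour 2), so it starts at hour 2 and finishes at 2 + 4 = hour 6.
After CNC milling (finishes hour 6), coating can start at hour 6 and finishes at hour 15.
Final packaging cannot begin until coating (finishes hour 15). It runs from hour 15 to 15 + 6 = hour 21.
For surface grinding: CNC milling (finishes hour 6); cutting (finishes hour 2). Taking the maximum gives a start of hour 6, and it finishes at 6 + 6 = hour 12.
Sub-assembly has to wait for surface grinding (finishes hour 12, plus 3-hour gap → hour 15); CNC milling (finishes hour 6). The latest of these is hour 15, so sub-assembly runs hour 15 to 15 + 4 = hour 19.
All tasks are finished once the last one completes. Finish times: Cutting at 2, CNC milling at 6, Surface grinding at 12, Dimensional inspection at 11, Coating at 15, Sub-assembly at 19, Final packaging at 21. The latest is hour 21.

21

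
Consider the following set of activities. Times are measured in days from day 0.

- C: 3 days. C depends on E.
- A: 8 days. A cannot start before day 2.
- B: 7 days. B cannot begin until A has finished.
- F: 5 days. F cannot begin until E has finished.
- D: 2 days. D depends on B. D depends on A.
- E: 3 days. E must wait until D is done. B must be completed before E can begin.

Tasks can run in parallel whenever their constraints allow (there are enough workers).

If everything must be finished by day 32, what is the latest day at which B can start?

Nothing follows C; the deadline of day 32 is its only limit. It must start by 32 − 3 = day 29.
To finish by day 32, F (duration 5) must start no later than day 27.
E must finish in time for C (must start by day 29); F (must start by day 27). The tightest is day 27, so E must start by 27 − 3 = day 24.
D must finish before E (must start by day 24). With a 2-day duration, D must start by 24 − 2 = day 22.
B feeds D (must start by day 22); E (must start by day 24). Taking the minimum, B must finish by day 22 and start by 22 − 7 = day 15.

15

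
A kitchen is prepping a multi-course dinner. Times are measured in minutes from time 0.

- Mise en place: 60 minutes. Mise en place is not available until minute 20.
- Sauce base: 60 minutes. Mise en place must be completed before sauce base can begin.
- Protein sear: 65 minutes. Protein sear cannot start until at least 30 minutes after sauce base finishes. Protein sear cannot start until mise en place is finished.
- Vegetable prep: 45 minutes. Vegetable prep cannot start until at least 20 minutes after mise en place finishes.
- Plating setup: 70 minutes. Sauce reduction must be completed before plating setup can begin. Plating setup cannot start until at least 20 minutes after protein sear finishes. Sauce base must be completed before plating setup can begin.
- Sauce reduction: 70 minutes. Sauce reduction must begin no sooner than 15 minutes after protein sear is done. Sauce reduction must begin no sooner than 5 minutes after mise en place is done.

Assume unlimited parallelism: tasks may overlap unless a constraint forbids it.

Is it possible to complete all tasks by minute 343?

Mise en place cannot begin until its own release at minute 20. It runs from minute 20 to 20 + 60 = minute 80.
Vegetable prep cannot begin until mise en place (finishes minute 80, plus 20-minute gap → minute 100). It runs from minute 100 to 100 + 45 = minute 145.
Sauce base waits on mise en place (finishes minute 80), so it starts at minute 80 and finishes at 80 + 60 = minute 140.
Protein sear needs all of sauce base (finishes minute 140, plus 30-minute gap → minute 170); mise en place (finishes minute 80). That puts its earliest start at minute 170; it finishes at 170 + 65 = minute 235.
Sauce reduction cannot start until protein sear (finishes minute 235, plus 15-minute gap → minute 250); mise en place (finishes minute 80, plus 5-minute gap → minute 85). The controlling bound is minute 250, so sauce reduction finishes at 250 + 70 = minute 320.
Plating setup cannot start until sauce reduction (finishes minute 320); protein sear (finishes minute 235, plus 20-minute gap → minute 255); sauce base (finishes minute 140). The controlling bound is minute 320, so plating setup finishes at 320 + 70 = minute 390.
The earliest everything can be done is minute 390, which is after the deadline of 343, so it is not possible.

No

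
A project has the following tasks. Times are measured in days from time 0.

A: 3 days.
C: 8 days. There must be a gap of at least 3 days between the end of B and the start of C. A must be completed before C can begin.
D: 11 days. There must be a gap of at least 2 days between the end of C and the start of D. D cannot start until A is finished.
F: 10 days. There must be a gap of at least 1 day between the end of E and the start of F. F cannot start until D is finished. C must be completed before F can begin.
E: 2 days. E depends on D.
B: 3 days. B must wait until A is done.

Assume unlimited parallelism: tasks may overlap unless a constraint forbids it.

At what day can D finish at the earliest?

30

Nothing blocks A, so it runs from day 0 to day 3.
B cannot begin until A (finishes day 3). It runs from day 3 to 3 + 3 = day 6.
C needs all of B (finishes day 6, plus 3-day gap → day 9); A (finishes day 3). That puts its earliest start at day 9; it finishes at 9 + 8 = day 17.
D has to wait for C (finishes day 17, plus 2-day gap → day 19); A (finishes day 3). The latest of these is day 19, so D runs day 19 to 19 + 11 = day 30.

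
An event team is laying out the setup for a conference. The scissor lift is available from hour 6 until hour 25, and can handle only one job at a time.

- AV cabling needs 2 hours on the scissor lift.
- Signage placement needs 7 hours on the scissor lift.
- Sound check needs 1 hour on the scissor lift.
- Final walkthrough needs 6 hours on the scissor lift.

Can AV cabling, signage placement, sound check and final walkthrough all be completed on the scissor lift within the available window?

Yes

The scissor lift window is 25 − 6 = 19 hours.
Running back to back, the jobs need 2 + 7 + 1 + 6 = 16 hours on the scissor lift.
Since 16 ≤ 19, they fit within the window.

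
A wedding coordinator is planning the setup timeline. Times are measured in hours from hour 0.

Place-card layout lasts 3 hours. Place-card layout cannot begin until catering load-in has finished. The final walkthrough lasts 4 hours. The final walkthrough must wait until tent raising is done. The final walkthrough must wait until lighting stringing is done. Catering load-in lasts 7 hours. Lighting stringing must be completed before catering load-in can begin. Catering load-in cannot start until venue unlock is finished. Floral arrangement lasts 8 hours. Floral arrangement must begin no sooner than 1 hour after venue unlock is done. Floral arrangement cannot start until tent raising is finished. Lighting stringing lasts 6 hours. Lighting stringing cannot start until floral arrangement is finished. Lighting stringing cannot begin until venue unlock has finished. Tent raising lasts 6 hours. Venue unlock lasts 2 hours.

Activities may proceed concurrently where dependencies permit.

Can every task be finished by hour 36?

Tent raising has no prerequisites, so it starts at hour 0 and finishes at hour 6.
Venue unlock has no prerequisites, so it starts at hour 0 and finishes at hour 2.
Floral arrangement needs all of venue unlock (finishes hour 2, plus 1-hour gap → hour 3); tent raising (finishes hour 6). That puts its earliest start at hour 6; it finishes at 6 + 8 = hour 14.
For lighting stringing: floral arrangement (finishes hour 14); venue unlock (finishes hour 2). Taking the maximum gives a start of hour 14, and it finishes at 14 + 6 = hour 20.
For the final walkthrough: tent raising (finishes hour 6); lighting stringing (finishes hour 20). Taking the maximum gives a start of hour 20, and it finishes at 20 + 4 = hour 24.
For catering load-in: lighting stringing (finishes hour 20); venue unlock (finishes hour 2). Taking the maximum gives a start of hour 20, and it finishes at 20 + 7 = hour 27.
Place-card layout waits on catering load-in (finishes hour 27), so it starts at hour 27 and finishes at 27 + 3 = hour 30.
Every task is finished by hour 30, which is no later than the deadline of 36, so the schedule is feasible.

Yes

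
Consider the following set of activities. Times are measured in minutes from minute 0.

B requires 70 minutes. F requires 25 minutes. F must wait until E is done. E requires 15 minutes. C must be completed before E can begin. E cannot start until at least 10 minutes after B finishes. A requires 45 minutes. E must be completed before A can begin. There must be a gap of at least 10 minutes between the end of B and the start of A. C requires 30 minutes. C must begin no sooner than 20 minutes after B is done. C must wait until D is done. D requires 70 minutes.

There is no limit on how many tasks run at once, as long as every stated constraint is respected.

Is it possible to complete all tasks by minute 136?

No

D has no prerequisites, so it starts at minute 0 and finishes at minute 70.
Nothing blocks B, so it runs from minute 0 to minute 70.
C has to wait for B (finishes minute 70, plus 20-minute gap → minute 90); D (finishes minute 70). The latest of these is minute 90, so C runs minute 90 to 90 + 30 = minute 120.
E has to wait for C (finishes minute 120); B (finishes minute 70, plus 10-minute gap → minute 80). The latest of these is minute 120, so E runs minute 120 to 120 + 15 = minute 135.
F cannot begin until E (finishes minute 135). It runs from minute 135 to 135 + 25 = minute 160.
A needs all of E (finishes minute 135); B (finishes minute 70, plus 10-minute gap → minute 80). That puts its earliest start at minute 135; it finishes at 135 + 45 = minute 180.
The earliest everything can be done is minute 180, which is after the deadline of 136, so it is not possible.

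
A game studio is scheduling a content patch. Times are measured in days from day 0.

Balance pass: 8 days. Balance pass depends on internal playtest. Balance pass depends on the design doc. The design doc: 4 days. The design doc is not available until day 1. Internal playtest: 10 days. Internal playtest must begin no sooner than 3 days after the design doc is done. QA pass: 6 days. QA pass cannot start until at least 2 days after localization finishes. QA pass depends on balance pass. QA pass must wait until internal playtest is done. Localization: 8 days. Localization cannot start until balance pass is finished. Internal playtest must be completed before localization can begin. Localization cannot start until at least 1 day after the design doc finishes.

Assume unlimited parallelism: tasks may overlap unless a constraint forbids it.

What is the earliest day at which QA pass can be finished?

42

After its own release at day 1, the design doc can start at day 1 and finishes at day 5.
Internal playtest cannot begin until the design doc (finishes day 5, plus 3-day gap → day 8). It runs from day 8 to 8 + 10 = day 18.
Balance pass needs all of internal playtest (finishes day 18); the design doc (finishes day 5). That puts its earliest start at day 18; it finishes at 18 + 8 = day 26.
Localization cannot start until balance pass (finishes day 26); internal playtest (finishes day 18); the design doc (finishes day 5, plus 1-day gap → day 6). The controlling bound is day 26, so localization finishes at 26 + 8 = day 34.
QA pass cannot start until localization (finishes day 34, plus 2-day gap → day 36); balance pass (finishes day 26); internal playtest (finishes day 18). The controlling bound is day 36, so QA pass finishes at 36 + 6 = day 42.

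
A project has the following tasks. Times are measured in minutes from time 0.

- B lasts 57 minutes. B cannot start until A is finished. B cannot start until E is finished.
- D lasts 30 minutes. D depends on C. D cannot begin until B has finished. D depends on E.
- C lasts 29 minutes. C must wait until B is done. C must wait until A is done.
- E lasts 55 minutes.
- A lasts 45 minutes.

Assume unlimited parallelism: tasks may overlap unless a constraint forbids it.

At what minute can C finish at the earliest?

141

E has no prerequisites, so it starts at minute 0 and finishes at minute 55.
A can start immediately at minute 0; it finishes at minute 45.
B needs all of A (finishes minute 45); E (finishes minute 55). That puts its earliest start at minute 55; it finishes at 55 + 57 = minute 112.
C cannot start until B (finishes minute 112); A (finishes minute 45). The controlling bound is minute 112, so C finishes at 112 + 29 = minute 141.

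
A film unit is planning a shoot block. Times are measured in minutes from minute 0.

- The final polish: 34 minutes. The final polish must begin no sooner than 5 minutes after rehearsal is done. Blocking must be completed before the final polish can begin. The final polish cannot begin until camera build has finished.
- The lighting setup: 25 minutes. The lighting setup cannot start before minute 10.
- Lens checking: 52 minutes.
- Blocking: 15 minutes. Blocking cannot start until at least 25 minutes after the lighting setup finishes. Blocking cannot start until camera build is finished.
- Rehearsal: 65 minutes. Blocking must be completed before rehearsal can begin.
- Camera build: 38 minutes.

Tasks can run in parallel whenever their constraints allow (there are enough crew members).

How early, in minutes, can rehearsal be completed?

140

Camera build has no prerequisites, so it starts at minute 0 and finishes at minute 38.
The lighting setup cannot begin until its own release at minute 10. It runs from minute 10 to 10 + 25 = minute 35.
Blocking cannot start until the lighting setup (finishes minute 35, plus 25-minute gap → minute 60); camera build (finishes minute 38). The controlling bound is minute 60, so blocking finishes at 60 + 15 = minute 75.
Rehearsal cannot begin until blocking (finishes minute 75). It runs from minute 75 to 75 + 65 = minute 140.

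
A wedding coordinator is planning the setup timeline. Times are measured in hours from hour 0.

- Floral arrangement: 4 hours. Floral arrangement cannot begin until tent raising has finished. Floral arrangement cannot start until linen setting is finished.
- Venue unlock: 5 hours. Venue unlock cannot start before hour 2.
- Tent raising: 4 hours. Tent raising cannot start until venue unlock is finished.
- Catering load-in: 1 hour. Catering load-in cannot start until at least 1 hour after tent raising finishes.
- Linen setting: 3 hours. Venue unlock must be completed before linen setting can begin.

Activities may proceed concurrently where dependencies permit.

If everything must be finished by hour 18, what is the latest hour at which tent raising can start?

10

To finish by hour 18, floral arrangement (duration 4) must start no later than hour 14.
Catering load-in has no dependents, so it just needs to finish by hour 18. Starting by 18 − 1 = hour 17 achieves that.
Tent raising must finish in time for floral arrangement (must start by hour 14); catering load-in (must start by hour 17, minus 1-hour gap → hour 16). The tightest is hour 14, so tent raising must start by 14 − 4 = hour 10.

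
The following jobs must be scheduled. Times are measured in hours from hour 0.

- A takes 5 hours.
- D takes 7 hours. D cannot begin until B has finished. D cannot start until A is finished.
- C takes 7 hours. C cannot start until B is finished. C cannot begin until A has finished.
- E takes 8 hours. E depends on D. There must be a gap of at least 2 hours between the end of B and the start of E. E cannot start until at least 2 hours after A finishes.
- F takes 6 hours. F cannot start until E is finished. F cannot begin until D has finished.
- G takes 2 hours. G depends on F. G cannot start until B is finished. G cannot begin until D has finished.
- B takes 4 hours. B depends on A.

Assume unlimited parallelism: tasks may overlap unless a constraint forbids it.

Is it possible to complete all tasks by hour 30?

No

Nothing blocks A, so it runs from hour 0 to hour 5.
B cannot begin until A (finishes hour 5). It runs from hour 5 to 5 + 4 = hour 9.
D needs all of B (finishes hour 9); A (finishes hour 5). That puts its earliest start at hour 9; it finishes at 9 + 7 = hour 16.
For E: D (finishes hour 16); B (finishes hour 9, plus 2-hour gap → hour 11); A (finishes hour 5, plus 2-hour gap → hour 7). Taking the maximum gives a start of hour 16, and it finishes at 16 + 8 = hour 24.
F needs all of E (finishes hour 24); D (finishes hour 16). That puts its earliest start at hour 24; it finishes at 24 + 6 = hour 30.
For G: F (finishes hour 30); B (finishes hour 9); D (finishes hour 16). Taking the maximum gives a start of hour 30, and it finishes at 30 + 2 = hour 32.
C needs all of B (finishes hour 9); A (finishes hour 5). That puts its earliest start at hour 9; it finishes at 9 + 7 = hour 16.
The earliest everything can be done is hour 32, which is after the deadline of 30, so it is not possible.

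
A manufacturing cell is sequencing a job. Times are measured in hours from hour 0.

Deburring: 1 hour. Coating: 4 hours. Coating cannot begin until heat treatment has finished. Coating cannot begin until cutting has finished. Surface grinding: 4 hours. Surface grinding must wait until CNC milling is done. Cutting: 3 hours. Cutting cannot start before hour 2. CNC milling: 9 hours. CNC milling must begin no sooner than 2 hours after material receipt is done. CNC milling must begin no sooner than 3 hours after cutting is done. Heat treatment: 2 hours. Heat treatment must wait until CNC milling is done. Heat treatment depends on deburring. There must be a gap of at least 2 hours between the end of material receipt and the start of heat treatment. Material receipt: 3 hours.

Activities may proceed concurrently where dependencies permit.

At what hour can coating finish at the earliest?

Deburring has no prerequisites, so it starts at hour 0 and finishes at hour 1.
Cutting waits on its own release at hour 2, so it starts at hour 2 and finishes at 2 + 3 = hour 5.
Material receipt has no prerequisites, so it starts at hour 0 and finishes at hour 3.
CNC milling needs all of material receipt (finishes hour 3, plus 2-hour gap → hour 5); cutting (finishes hour 5, plus 3-hour gap → hour 8). That puts its earliest start at hour 8; it finishes at 8 + 9 = hour 17.
Heat treatment has to wait for CNC milling (finishes hour 17); deburring (finishes hour 1); material receipt (finishes hour 3, plus 2-hour gap → hour 5). The latest of these is hour 17, so heat treatment runs hour 17 to 17 + 2 = hour 19.
Coating needs all of heat treatment (finishes hour 19); cutting (finishes hour 5). That puts its earliest start at hour 19; it finishes at 19 + 4 = hour 23.

23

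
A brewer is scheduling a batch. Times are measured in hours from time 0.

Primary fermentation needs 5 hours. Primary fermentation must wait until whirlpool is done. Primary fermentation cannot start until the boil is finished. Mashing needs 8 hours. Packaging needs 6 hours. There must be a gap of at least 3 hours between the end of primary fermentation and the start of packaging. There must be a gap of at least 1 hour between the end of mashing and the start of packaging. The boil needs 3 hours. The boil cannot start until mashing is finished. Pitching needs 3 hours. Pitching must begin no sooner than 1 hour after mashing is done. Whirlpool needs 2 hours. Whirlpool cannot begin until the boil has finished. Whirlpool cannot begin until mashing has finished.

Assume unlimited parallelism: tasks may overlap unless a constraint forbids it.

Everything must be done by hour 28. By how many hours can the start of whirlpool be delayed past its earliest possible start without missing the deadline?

1

Mashing can start immediately at hour 0; it finishes at hour 8.
The boil cannot begin until mashing (finishes hour 8). It runs from hour 8 to 8 + 3 = hour 11.
For whirlpool: the boil (finishes hour 11); mashing (finishes hour 8). Taking the maximum gives a start of hour 11, and it finishes at 11 + 2 = hour 13.

Working backward from the deadline:
Packaging has no dependents, so it just needs to finish by hour 28. Starting by 28 − 6 = hour 22 achieves that.
Since packaging (must start by hour 22, minus 3-hour gap → hour 19) depends on it, primary fermentation must finish by hour 19. Backing off its 5-hour duration gives a latest start of hour 14.
Whirlpool has to be done before primary fermentation (must start by hour 14). That means finishing by hour 14, i.e. starting by 14 − 2 = hour 12.
So whirlpool can start as early as hour 11 and as late as hour 12, giving 12 − 11 = 1 hour of slack.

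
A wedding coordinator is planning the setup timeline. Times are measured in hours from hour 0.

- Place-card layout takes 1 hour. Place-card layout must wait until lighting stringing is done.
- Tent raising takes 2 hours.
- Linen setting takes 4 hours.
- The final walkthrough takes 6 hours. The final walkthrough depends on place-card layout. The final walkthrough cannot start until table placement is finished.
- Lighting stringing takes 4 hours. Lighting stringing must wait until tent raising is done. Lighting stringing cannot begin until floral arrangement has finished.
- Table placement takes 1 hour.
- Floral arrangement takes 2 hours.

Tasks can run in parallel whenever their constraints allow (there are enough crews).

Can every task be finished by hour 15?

Yes

Floral arrangement has no prerequisites, so it starts at hour 0 and finishes at hour 2.
Nothing blocks linen setting, so it runs from hour 0 to hour 4.
Table placement has no prerequisites, so it starts at hour 0 and finishes at hour 1.
Tent raising has no prerequisites, so it starts at hour 0 and finishes at hour 2.
For lighting stringing: tent raising (finishes hour 2); floral arrangement (finishes hour 2). Taking the maximum gives a start of hour 2, and it finishes at 2 + 4 = hour 6.
Place-card layout cannot begin until lighting stringing (finishes hour 6). It runs from hour 6 to 6 + 1 = hour 7.
The final walkthrough cannot start until place-card layout (finishes hour 7); table placement (finishes hour 1). The controlling bound is hour 7, so the final walkthrough finishes at 7 + 6 = hour 13.
Every task is finished by hour 13, which is no later than the deadline of 15, so the schedule is feasible.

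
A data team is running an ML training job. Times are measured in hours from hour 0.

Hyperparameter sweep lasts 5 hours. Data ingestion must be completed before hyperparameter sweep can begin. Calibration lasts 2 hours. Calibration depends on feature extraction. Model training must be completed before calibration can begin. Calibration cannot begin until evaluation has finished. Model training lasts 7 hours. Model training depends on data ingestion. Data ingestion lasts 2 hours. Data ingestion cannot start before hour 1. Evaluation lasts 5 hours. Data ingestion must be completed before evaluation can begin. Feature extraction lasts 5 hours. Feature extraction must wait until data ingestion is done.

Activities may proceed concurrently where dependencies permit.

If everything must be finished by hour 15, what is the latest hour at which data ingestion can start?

4

To finish by hour 15, calibration (duration 2) must start no later than hour 13.
Feature extraction must finish before calibration (must start by hour 13). With a 5-hour duration, feature extraction must start by 13 − 5 = hour 8.
Hyperparameter sweep has no dependents, so it just needs to finish by hour 15. Starting by 15 − 5 = hour 10 achieves that.
Model training feeds into calibration (must start by hour 13); so model training must finish by hour 13 and therefore start by hour 6.
Evaluation feeds into calibration (must start by hour 13); so evaluation must finish by hour 13 and therefore start by hour 8.
Data ingestion has several dependents: feature extraction (must start by hour 8); hyperparameter sweep (must start by hour 10); model training (must start by hour 6); evaluation (must start by hour 8). The earliest of those limits is hour 6, so data ingestion must start by 6 − 2 = hour 4.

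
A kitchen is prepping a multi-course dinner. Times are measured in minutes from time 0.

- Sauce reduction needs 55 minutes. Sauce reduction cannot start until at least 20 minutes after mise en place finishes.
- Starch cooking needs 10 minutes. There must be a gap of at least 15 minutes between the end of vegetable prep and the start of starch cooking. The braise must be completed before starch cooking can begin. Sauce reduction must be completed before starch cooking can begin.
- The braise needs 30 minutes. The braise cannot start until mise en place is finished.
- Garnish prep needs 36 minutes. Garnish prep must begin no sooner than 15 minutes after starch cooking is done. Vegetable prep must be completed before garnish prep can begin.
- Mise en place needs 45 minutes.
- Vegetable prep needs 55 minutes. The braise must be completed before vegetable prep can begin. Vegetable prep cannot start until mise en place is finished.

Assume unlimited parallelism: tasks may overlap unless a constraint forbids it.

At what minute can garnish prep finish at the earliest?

206

Mise en place has no prerequisites, so it starts at minute 0 and finishes at minute 45.
Sauce reduction waits on mise en place (finishes minute 45, plus 20-minute gap → minute 65), so it starts at minute 65 and finishes at 65 + 55 = minute 120.
The braise cannot begin until mise en place (finishes minute 45). It runs from minute 45 to 45 + 30 = minute 75.
Vegetable prep cannot start until the braise (finishes minute 75); mise en place (finishes minute 45). The controlling bound is minute 75, so vegetable prep finishes at 75 + 55 = minute 130.
Starch cooking needs all of vegetable prep (finishes minute 130, plus 15-minute gap → minute 145); the braise (finishes minute 75); sauce reduction (finishes minute 120). That puts its earliest start at minute 145; it finishes at 145 + 10 = minute 155.
For garnish prep: starch cooking (finishes minute 155, plus 15-minute gap → minute 170); vegetable prep (finishes minute 130). Taking the maximum gives a start of minute 170, and it finishes at 170 + 36 = minute 206.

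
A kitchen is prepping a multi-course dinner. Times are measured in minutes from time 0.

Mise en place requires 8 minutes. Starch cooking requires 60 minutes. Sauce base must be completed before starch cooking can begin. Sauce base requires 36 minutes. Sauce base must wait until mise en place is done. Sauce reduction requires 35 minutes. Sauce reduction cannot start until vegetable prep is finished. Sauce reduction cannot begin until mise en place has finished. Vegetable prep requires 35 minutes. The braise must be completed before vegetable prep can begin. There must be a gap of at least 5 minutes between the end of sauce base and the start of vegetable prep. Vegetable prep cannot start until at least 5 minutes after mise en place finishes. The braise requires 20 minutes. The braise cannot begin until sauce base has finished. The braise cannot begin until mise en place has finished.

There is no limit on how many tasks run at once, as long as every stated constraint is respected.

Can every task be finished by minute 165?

Yes

Nothing blocks mise en place, so it runs from minute 0 to minute 8.
After mise en place (finishes minute 8), sauce base can start at minute 8 and finishes at minute 44.
Starch cooking waits on sauce base (finishes minute 44), so it starts at minute 44 and finishes at 44 + 60 = minute 104.
The braise has to wait for sauce base (finishes minute 44); mise en place (finishes minute 8). The latest of these is minute 44, so the braise runs minute 44 to 44 + 20 = minute 64.
Vegetable prep has to wait for the braise (finishes minute 64); sauce base (finishes minute 44, plus 5-minute gap → minute 49); mise en place (finishes minute 8, plus 5-minute gap → minute 13). The latest of these is minute 64, so vegetable prep runs minute 64 to 64 + 35 = minute 99.
Sauce reduction cannot start until vegetable prep (finishes minute 99); mise en place (finishes minute 8). The controlling bound is minute 99, so sauce reduction finishes at 99 + 35 = minute 134.
Every task is finished by minute 134, which is no later than the deadline of 165, so the schedule is feasible.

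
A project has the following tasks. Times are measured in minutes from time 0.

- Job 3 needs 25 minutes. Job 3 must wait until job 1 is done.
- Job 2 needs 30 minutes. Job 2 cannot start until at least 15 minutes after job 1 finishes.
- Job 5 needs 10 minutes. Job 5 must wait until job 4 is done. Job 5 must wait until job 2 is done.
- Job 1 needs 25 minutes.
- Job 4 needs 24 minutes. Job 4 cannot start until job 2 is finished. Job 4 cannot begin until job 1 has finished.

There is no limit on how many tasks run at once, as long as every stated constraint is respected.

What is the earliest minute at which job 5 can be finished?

104

Nothing blocks job 1, so it runs from minute 0 to minute 25.
After job 1 (finishes minute 25, plus 15-minute gap → minute 40), job 2 can start at minute 40 and finishes at minute 70.
For job 4: job 2 (finishes minute 70); job 1 (finishes minute 25). Taking the maximum gives a start of minute 70, and it finishes at 70 + 24 = minute 94.
Job 5 cannot start until job 4 (finishes minute 94); job 2 (finishes minute 70). The controlling bound is minute 94, so job 5 finishes at 94 + 10 = minute 104.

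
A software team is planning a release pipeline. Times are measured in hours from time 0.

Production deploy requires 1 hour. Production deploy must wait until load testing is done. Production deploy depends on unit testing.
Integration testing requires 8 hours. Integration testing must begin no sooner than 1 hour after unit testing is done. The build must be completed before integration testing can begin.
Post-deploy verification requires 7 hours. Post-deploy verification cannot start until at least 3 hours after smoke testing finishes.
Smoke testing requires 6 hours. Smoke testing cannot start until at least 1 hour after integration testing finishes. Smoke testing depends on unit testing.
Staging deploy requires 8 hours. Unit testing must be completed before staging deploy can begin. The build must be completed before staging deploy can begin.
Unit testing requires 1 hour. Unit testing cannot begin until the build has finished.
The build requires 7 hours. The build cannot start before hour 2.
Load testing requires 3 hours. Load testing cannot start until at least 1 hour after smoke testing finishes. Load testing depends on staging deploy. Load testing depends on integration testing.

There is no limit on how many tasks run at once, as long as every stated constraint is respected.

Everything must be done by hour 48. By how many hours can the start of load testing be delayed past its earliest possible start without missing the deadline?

The build waits on its own release at hour 2, so it starts at hour 2 and finishes at 2 + 7 = hour 9.
After the build (finishes hour 9), unit testing can start at hour 9 and finishes at hour 10.
Staging deploy has to wait for unit testing (finishes hour 10); the build (finishes hour 9). The latest of these is hour 10, so staging deploy runs hour 10 to 10 + 8 = hour 18.
Integration testing needs all of unit testing (finishes hour 10, plus 1-hour gap → hour 11); the build (finishes hour 9). That puts its earliest start at hour 11; it finishes at 11 + 8 = hour 19.
Smoke testing needs all of integration testing (finishes hour 19, plus 1-hour gap → hour 20); unit testing (finishes hour 10). That puts its earliest start at hour 20; it finishes at 20 + 6 = hour 26.
Load testing needs all of smoke testing (finishes hour 26, plus 1-hour gap → hour 27); staging deploy (finishes hour 18); integration testing (finishes hour 19). That puts its earliest start at hour 27; it finishes at 27 + 3 = hour 30.

Working backward from the deadline:
Nothing follows production deploy; the deadline of hour 48 is its only limit. It must start by 48 − 1 = hour 47.
Since production deploy (must start by hour 47) depends on it, load testing must finish by hour 47. Backing off its 3-hour duration gives a latest start of hour 44.
So load testing can start as early as hour 27 and as late as hour 44, giving 44 − 27 = 17 hours of slack.

17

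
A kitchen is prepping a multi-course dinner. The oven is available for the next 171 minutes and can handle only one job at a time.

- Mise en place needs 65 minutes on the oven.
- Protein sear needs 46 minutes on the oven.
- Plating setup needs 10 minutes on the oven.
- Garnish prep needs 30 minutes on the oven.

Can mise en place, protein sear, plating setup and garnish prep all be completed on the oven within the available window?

Running back to back, the jobs need 65 + 46 + 10 + 30 = 151 minutes on the oven.
Since 151 ≤ 171, they fit within the window.

Yes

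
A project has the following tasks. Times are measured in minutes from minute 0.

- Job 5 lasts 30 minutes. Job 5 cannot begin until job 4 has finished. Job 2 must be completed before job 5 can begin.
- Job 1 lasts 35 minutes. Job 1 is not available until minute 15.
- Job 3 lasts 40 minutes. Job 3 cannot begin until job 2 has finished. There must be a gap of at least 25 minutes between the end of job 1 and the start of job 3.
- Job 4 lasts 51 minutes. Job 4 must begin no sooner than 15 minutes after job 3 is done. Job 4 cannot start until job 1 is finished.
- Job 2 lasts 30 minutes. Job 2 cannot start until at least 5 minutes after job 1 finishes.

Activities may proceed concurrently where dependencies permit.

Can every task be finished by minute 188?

No

Job 1 waits on its own release at minute 15, so it starts at minute 15 and finishes at 15 + 35 = minute 50.
After job 1 (finishes minute 50, plus 5-minute gap → minute 55), job 2 can start at minute 55 and finishes at minute 85.
Job 3 has to wait for job 2 (finishes minute 85); job 1 (finishes minute 50, plus 25-minute gap → minute 75). The latest of these is minute 85, so job 3 runs minute 85 to 85 + 40 = minute 125.
Job 4 has to wait for job 3 (finishes minute 125, plus 15-minute gap → minute 140); job 1 (finishes minute 50). The latest of these is minute 140, so job 4 runs minute 140 to 140 + 51 = minute 191.
Job 5 needs all of job 4 (finishes minute 191); job 2 (finishes minute 85). That puts its earliest start at minute 191; it finishes at 191 + 30 = minute 221.
The earliest everything can be done is minute 221, which is after the deadline of 188, so it is not possible.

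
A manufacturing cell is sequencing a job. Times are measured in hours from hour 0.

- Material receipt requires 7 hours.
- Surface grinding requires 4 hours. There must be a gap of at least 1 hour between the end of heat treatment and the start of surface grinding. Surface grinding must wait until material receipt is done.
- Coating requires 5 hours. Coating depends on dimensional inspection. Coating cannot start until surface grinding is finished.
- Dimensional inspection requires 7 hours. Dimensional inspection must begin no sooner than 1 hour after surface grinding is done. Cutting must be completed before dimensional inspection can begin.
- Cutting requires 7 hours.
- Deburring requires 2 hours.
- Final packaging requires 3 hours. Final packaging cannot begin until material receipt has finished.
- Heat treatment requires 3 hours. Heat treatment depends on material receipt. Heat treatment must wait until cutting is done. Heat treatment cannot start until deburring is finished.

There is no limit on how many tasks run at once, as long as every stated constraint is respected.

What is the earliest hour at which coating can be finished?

Deburring has no prerequisites, so it starts at hour 0 and finishes at hour 2.
Nothing blocks cutting, so it runs from hour 0 to hour 7.
Material receipt has no prerequisites, so it starts at hour 0 and finishes at hour 7.
Heat treatment needs all of material receipt (finishes hour 7); cutting (finishes hour 7); deburring (finishes hour 2). That puts its earliest start at hour 7; it finishes at 7 + 3 = hour 10.
For surface grinding: heat treatment (finishes hour 10, plus 1-hour gap → hour 11); material receipt (finishes hour 7). Taking the maximum gives a start of hour 11, and it finishes at 11 + 4 = hour 15.
Dimensional inspection has to wait for surface grinding (finishes hour 15, plus 1-hour gap → hour 16); cutting (finishes hour 7). The latest of these is hour 16, so dimensional inspection runs hour 16 to 16 + 7 = hour 23.
Coating has to wait for dimensional inspection (finishes hour 23); surface grinding (finishes hour 15). The latest of these is hour 23, so coating runs hour 23 to 23 + 5 = hour 28.

28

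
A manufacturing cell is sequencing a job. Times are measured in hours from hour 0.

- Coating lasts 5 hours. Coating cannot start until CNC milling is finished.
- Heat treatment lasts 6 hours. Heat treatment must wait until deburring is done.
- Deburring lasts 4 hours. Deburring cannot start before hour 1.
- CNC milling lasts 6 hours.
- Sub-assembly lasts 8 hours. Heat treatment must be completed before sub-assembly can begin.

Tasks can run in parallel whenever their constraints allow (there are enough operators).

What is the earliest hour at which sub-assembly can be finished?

Deburring waits on its own release at hour 1, so it starts at hour 1 and finishes at 1 + 4 = hour 5.
After deburring (finishes hour 5), heat treatment can start at hour 5 and finishes at hour 11.
Sub-assembly waits on heat treatment (finishes hour 11), so it starts at hour 11 and finishes at 11 + 8 = hour 19.

19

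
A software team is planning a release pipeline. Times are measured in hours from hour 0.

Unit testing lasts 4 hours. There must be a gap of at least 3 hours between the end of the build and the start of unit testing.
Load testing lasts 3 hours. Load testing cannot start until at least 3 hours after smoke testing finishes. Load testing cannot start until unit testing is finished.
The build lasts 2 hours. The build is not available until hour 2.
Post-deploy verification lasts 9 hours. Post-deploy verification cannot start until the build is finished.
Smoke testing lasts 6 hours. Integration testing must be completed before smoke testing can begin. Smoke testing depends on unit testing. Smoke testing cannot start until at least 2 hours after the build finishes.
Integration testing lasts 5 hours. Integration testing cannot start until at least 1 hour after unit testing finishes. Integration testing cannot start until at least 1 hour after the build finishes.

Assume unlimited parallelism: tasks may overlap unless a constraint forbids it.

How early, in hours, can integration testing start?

The build cannot begin until its own release at hour 2. It runs from hour 2 to 2 + 2 = hour 4.
After the build (finishes hour 4, plus 3-hour gap → hour 7), unit testing can start at hour 7 and finishes at hour 11.
Integration testing waits on unit testing (finishes hour 11, plus 1-hour gap → hour 12); the build (finishes hour 4, plus 1-hour gap → hour 5). The latest of these is hour 12, which is the earliest integration testing can start.

12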